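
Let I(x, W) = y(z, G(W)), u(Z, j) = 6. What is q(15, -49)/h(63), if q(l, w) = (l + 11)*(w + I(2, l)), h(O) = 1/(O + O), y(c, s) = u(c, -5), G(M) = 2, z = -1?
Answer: -140868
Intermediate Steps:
y(c, s) = 6
I(x, W) = 6
h(O) = 1/(2*O)
q(l, w) = (6 + w)*(11 + l) (q(l, w) = (l + 11)*(w + 6) = (11 + l)*(6 + w) = (6 + w)*(11 + l))
q(15, -49)/h(63) = (66 + 6*15 + 11*(-49) + 15*(-49))/(((½)/63)) = (66 + 90 - 539 - 735)/(((½)*(1/63))) = -1118/1/126 = -1118*126 = -140868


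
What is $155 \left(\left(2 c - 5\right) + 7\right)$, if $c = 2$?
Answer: $930$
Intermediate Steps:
$155 \left(\left(2 c - 5\right) + 7\right) = 155 \left(\left(2 \cdot 2 - 5\right) + 7\right) = 155 \left(\left(4 - 5\right) + 7\right) = 155 \left(-1 + 7\right) = 155 \cdot 6 = 930$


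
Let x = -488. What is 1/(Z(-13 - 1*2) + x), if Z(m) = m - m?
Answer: -1/488 ≈ -0.0020492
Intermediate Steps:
Z(m) = 0
1/(Z(-13 - 1*2) + x) = 1/(0 - 488) = 1/(-488) = -1/488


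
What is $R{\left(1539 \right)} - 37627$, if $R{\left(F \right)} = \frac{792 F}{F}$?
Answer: $-36835$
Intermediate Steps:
$R{\left(F \right)} = 792$
$R{\left(1539 \right)} - 37627 = 792 - 37627 = -36835$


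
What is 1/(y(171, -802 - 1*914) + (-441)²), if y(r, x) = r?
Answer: 1/194652 ≈ 5.1374e-6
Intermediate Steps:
1/(y(171, -802 - 1*914) + (-441)²) = 1/(171 + (-441)²) = 1/(171 + 194481) = 1/194652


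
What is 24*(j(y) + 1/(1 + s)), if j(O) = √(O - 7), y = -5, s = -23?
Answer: -12/11 + 48*I*√3 ≈ -1.0909 + 83.138*I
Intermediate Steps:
j(O) = √(-7 + O)
24*(j(y) + 1/(1 + s)) = 24*(√(-7 - 5) + 1/(1 - 23)) = 24*(√(-12) + 1/(-22)) = 24*(2*I*√3 - 1/22) = 24*(-1/22 + 2*I*√3) = -12/11 + 48*I*√3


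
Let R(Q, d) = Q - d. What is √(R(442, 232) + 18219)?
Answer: √18429 ≈ 135.75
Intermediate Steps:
√(R(442, 232) + 18219) = √((442 - 1*232) + 18219) = √((442 - 232) + 18219) = √(210 + 18219) = √18429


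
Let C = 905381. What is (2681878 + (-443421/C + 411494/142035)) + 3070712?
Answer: 739759167100765129/128595790335 ≈ 5.7526e+6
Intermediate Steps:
(2681878 + (-443421/C + 411494/142035)) + 3070712 = (2681878 + (-443421/905381 + 411494/142035)) + 3070712 = (2681878 + 309577547479/128595790335) + 3070712 = 344878530569596609/128595790335 + 3070712 = 739759167100765129/128595790335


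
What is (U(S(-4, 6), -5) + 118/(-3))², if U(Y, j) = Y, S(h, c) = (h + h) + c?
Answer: 15376/9 ≈ 1708.4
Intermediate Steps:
S(h, c) = c + 2*h (S(h, c) = 2*h + c = c + 2*h)
(U(S(-4, 6), -5) + 118/(-3))² = ((6 + 2*(-4)) + 118/(-3))² = ((6 - 8) + 118*(-⅓))² = (-2 - 118/3)² = (-124/3)² = 15376/9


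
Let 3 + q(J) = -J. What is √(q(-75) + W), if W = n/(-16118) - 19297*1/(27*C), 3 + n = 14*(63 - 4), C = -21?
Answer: √109279160908162/1015434 ≈ 10.295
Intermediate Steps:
n = 823 (n = -3 + 14*(63 - 4) = -3 + 14*59 = -3 + 826 = 823)
q(J) = -3 - J
W = 310562405/9138906 (W = 823/(-16118) - 19297/(-21*(-3)*(-9)) = 823*(-1/16118) - 19297/(63*(-9)) = -823/16118 - 19297/(-567) = -823/16118 - 19297*(-1/567) = -823/16118 + 19297/567 = 310562405/9138906 ≈ 33.982)
√(q(-75) + W) = √((-3 - 1*(-75)) + 310562405/9138906) = √((-3 + 75) + 310562405/9138906) = √(72 + 310562405/9138906) = √(968563637/9138906) = √109279160908162/1015434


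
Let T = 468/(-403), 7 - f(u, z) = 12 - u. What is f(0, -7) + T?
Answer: -191/31 ≈ -6.1613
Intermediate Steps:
f(u, z) = -5 + u (f(u, z) = 7 - (12 - u) = 7 + (-12 + u) = -5 + u)
T = -36/31 (T = 468*(-1/403) = -36/31 ≈ -1.1613)
f(0, -7) + T = (-5 + 0) - 36/31 = -5 - 36/31 = -191/31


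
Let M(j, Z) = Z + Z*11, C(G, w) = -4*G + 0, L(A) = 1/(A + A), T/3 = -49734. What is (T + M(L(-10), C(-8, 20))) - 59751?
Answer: -208569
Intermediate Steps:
T = -149202 (T = 3*(-49734) = -149202)
L(A) = 1/(2*A)
C(G, w) = -4*G
M(j, Z) = 12*Z (M(j, Z) = Z + 11*Z = 12*Z)
(T + M(L(-10), C(-8, 20))) - 59751 = (-149202 + 12*(-4*(-8))) - 59751 = (-149202 + 12*32) - 59751 = (-149202 + 384) - 59751 = -148818 - 59751 = -208569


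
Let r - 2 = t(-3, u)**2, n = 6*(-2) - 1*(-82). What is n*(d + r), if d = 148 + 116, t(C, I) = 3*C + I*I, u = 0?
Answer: 24290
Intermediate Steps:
t(C, I) = I**2 + 3*C (t(C, I) = 3*C + I**2 = I**2 + 3*C)
d = 264
n = 70 (n = -12 + 82 = 70)
r = 83 (r = 2 + (0**2 + 3*(-3))**2 = 2 + (0 - 9)**2 = 2 + (-9)**2 = 2 + 81 = 83)
n*(d + r) = 70*(264 + 83) = 70*347 = 24290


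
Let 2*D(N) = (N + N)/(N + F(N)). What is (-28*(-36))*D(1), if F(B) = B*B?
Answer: 504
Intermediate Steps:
F(B) = B²
D(N) = N/(N + N²) (D(N) = ((N + N)/(N + N²))/2 = ((2*N)/(N + N²))/2 = (2*N/(N + N²))/2 = N/(N + N²))
(-28*(-36))*D(1) = (-28*(-36))/(1 + 1) = 1008/2 = 1008*(½) = 504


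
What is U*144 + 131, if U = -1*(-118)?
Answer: 17123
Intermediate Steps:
U = 118
U*144 + 131 = 118*144 + 131 = 16992 + 131 = 17123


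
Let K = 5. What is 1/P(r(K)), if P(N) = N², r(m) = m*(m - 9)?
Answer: 1/400 ≈ 0.0025000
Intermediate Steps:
r(m) = m*(-9 + m)
1/P(r(K)) = 1/((5*(-9 + 5))²) = 1/((5*(-4))²) = 1/((-20)²) = 1/400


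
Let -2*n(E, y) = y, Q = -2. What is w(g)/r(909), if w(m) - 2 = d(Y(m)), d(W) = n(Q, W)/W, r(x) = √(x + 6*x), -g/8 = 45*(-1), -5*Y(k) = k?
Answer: √707/1414 ≈ 0.018804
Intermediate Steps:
Y(k) = -k/5
g = 360 (g = -360*(-1) = -8*(-45) = 360)
n(E, y) = -y/2
r(x) = √7*√x (r(x) = √(7*x) = √7*√x)
d(W) = -½ (d(W) = (-W/2)/W = -½)
w(m) = 3/2 (w(m) = 2 - ½ = 3/2)
w(g)/r(909) = 3/(2*((√7*√909))) = 3/(2*((√7*(3*√101)))) = 3/(2*((3*√707))) = 3*(√707/2121)/2 = √707/1414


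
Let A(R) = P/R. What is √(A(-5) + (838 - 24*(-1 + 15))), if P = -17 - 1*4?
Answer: √12655/5 ≈ 22.499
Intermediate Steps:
P = -21 (P = -17 - 4 = -21)
A(R) = -21/R
√(A(-5) + (838 - 24*(-1 + 15))) = √(-21/(-5) + (838 - 24*(-1 + 15))) = √(-21*(-⅕) + (838 - 24*14)) = √(21/5 + (838 - 336)) = √(21/5 + 502) = √(2531/5) = √12655/5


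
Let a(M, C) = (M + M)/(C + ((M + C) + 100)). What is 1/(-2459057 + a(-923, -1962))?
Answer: -4747/11673141733 ≈ -4.0666e-7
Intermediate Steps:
a(M, C) = 2*M/(100 + M + 2*C) (a(M, C) = (2*M)/(C + ((C + M) + 100)) = (2*M)/(C + (100 + C + M)) = (2*M)/(100 + M + 2*C) = 2*M/(100 + M + 2*C))
1/(-2459057 + a(-923, -1962)) = 1/(-2459057 + 2*(-923)/(100 - 923 + 2*(-1962))) = 1/(-2459057 + 2*(-923)/(100 - 923 - 3924)) = 1/(-2459057 + 2*(-923)/(-4747)) = 1/(-2459057 + 2*(-923)*(-1/4747)) = 1/(-2459057 + 1846/4747) = 1/(-11673141733/4747) = -4747/11673141733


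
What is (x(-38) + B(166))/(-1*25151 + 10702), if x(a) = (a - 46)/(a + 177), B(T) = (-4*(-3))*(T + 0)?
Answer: -276804/2008411 ≈ -0.13782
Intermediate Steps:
B(T) = 12*T
x(a) = (-46 + a)/(177 + a)
(x(-38) + B(166))/(-1*25151 + 10702) = ((-46 - 38)/(177 - 38) + 12*166)/(-1*25151 + 10702) = (-84/139 + 1992)/(-25151 + 10702) = ((1/139)*(-84) + 1992)/(-14449) = (-84/139 + 1992)*(-1/14449) = (276804/139)*(-1/14449) = -276804/2008411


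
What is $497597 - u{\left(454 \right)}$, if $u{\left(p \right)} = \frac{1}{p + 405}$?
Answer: $\frac{427435822}{859} \approx 4.976 \cdot 10^{5}$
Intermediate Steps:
$u{\left(p \right)} = \frac{1}{405 + p}$
$497597 - u{\left(454 \right)} = 497597 - \frac{1}{405 + 454} = 497597 - \frac{1}{859} = \frac{427435822}{859}$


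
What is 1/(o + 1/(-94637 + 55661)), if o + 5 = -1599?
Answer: -38976/62517505 ≈ -0.00062344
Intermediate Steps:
o = -1604 (o = -5 - 1599 = -1604)
1/(o + 1/(-94637 + 55661)) = 1/(-1604 + 1/(-94637 + 55661)) = 1/(-1604 + 1/(-38976)) = 1/(-1604 - 1/38976) = 1/(-62517505/38976) = -38976/62517505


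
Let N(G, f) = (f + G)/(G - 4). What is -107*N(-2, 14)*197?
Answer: 42158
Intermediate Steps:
N(G, f) = (G + f)/(-4 + G)
-107*N(-2, 14)*197 = -107*(-2 + 14)/(-4 - 2)*197 = -107*12/(-6)*197 = -(-107)*12/6*197 = -107*(-2)*197 = 214*197 = 42158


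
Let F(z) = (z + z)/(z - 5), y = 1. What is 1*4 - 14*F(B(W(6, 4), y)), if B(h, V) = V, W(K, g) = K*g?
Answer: 11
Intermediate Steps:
F(z) = 2*z/(-5 + z) (F(z) = (2*z)/(-5 + z) = 2*z/(-5 + z))
1*4 - 14*F(B(W(6, 4), y)) = 1*4 - 28/(-5 + 1) = 4 - 28/(-4) = 4 - 28*(-1)/4 = 4 - 14*(-½) = 4 + 7 = 11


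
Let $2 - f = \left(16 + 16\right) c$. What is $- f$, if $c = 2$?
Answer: $62$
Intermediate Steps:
$f = -62$ ($f = 2 - \left(16 + 16\right) 2 = 2 - 32 \cdot 2 = 2 - 64 = -62$)
$- f = \left(-1\right) \left(-62\right) = 62$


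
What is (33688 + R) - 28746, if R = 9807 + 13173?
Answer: 27922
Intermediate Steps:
R = 22980
(33688 + R) - 28746 = (33688 + 22980) - 28746 = 56668 - 28746 = 27922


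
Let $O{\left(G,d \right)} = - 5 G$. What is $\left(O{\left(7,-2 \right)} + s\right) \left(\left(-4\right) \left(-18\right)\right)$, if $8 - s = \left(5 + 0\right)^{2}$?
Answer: $-3744$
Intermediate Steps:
$s = -17$ ($s = 8 - \left(5 + 0\right)^{2} = 8 - 5^{2} = 8 - 25 = -17$)
$\left(O{\left(7,-2 \right)} + s\right) \left(\left(-4\right) \left(-18\right)\right) = \left(\left(-5\right) 7 - 17\right) \left(\left(-4\right) \left(-18\right)\right) = \left(-35 - 17\right) 72 = \left(-52\right) 72 = -3744$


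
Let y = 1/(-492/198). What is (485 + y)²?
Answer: 1579029169/6724 ≈ 2.3483e+5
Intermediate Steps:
y = -33/82 (y = 1/(-492*1/198) = 1/(-82/33) = -33/82 ≈ -0.40244)
(485 + y)² = (485 - 33/82)² = (39737/82)² = 1579029169/6724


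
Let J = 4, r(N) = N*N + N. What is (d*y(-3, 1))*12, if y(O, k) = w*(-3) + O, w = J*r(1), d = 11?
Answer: -3564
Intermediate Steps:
r(N) = N + N² (r(N) = N² + N = N + N²)
w = 8 (w = 4*(1*(1 + 1)) = 4*(1*2) = 4*2 = 8)
y(O, k) = -24 + O (y(O, k) = 8*(-3) + O = -24 + O)
(d*y(-3, 1))*12 = (11*(-24 - 3))*12 = (11*(-27))*12 = -297*12 = -3564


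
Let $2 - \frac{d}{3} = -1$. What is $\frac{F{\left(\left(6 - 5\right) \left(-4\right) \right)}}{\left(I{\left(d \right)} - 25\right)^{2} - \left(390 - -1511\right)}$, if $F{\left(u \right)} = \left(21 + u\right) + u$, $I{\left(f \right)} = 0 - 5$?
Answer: $- \frac{1}{77} \approx -0.012987$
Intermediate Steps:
$d = 9$ ($d = 6 - -3 = 6 + 3 = 9$)
$I{\left(f \right)} = -5$
$F{\left(u \right)} = 21 + 2 u$
$\frac{F{\left(\left(6 - 5\right) \left(-4\right) \right)}}{\left(I{\left(d \right)} - 25\right)^{2} - \left(390 - -1511\right)} = \frac{21 + 2 \left(6 - 5\right) \left(-4\right)}{\left(-5 - 25\right)^{2} - \left(390 - -1511\right)} = \frac{21 + 2 \cdot 1 \left(-4\right)}{\left(-30\right)^{2} - \left(390 + 1511\right)} = \frac{21 + 2 \left(-4\right)}{900 - 1901} = \frac{21 - 8}{900 - 1901} = \frac{13}{-1001} = 13 \left(- \frac{1}{1001}\right) = - \frac{1}{77}$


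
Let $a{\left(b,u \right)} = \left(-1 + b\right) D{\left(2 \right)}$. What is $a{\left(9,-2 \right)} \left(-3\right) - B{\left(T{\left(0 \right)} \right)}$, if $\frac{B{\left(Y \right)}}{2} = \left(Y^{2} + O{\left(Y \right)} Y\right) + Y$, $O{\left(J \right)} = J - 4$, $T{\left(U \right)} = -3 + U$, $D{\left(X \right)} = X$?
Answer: $-102$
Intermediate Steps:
$a{\left(b,u \right)} = -2 + 2 b$ ($a{\left(b,u \right)} = \left(-1 + b\right) 2 = -2 + 2 b$)
$O{\left(J \right)} = -4 + J$
$B{\left(Y \right)} = 2 Y + 2 Y^{2} + 2 Y \left(-4 + Y\right)$ ($B{\left(Y \right)} = 2 \left(\left(Y^{2} + \left(-4 + Y\right) Y\right) + Y\right) = 2 \left(\left(Y^{2} + Y \left(-4 + Y\right)\right) + Y\right) = 2 \left(Y + Y^{2} + Y \left(-4 + Y\right)\right) = 2 Y + 2 Y^{2} + 2 Y \left(-4 + Y\right)$)
$a{\left(9,-2 \right)} \left(-3\right) - B{\left(T{\left(0 \right)} \right)} = \left(-2 + 2 \cdot 9\right) \left(-3\right) - 2 \left(-3 + 0\right) \left(-3 + 2 \left(-3 + 0\right)\right) = \left(-2 + 18\right) \left(-3\right) - 2 \left(-3\right) \left(-3 + 2 \left(-3\right)\right) = 16 \left(-3\right) - 2 \left(-3\right) \left(-3 - 6\right) = -48 - 2 \left(-3\right) \left(-9\right) = -48 - 54 = -102$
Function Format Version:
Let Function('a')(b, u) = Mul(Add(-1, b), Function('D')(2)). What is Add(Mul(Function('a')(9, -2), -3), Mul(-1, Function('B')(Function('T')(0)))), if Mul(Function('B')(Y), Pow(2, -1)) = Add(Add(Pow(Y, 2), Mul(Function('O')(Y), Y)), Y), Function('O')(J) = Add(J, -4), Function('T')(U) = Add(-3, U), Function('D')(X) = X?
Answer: -102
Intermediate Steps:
Function('a')(b, u) = Add(-2, Mul(2, b)) (Function('a')(b, u) = Mul(Add(-1, b), 2) = Add(-2, Mul(2, b)))
Function('O')(J) = Add(-4, J)
Function('B')(Y) = Add(Mul(2, Y), Mul(2, Pow(Y, 2)), Mul(2, Y, Add(-4, Y))) (Function('B')(Y) = Mul(2, Add(Add(Pow(Y, 2), Mul(Add(-4, Y), Y)), Y)) = Mul(2, Add(Add(Pow(Y, 2), Mul(Y, Add(-4, Y))), Y)) = Mul(2, Add(Y, Pow(Y, 2), Mul(Y, Add(-4, Y)))) = Add(Mul(2, Y), Mul(2, Pow(Y, 2)), Mul(2, Y, Add(-4, Y))))
Add(Mul(Function('a')(9, -2), -3), Mul(-1, Function('B')(Function('T')(0)))) = Add(Mul(Add(-2, Mul(2, 9)), -3), Mul(-1, Mul(2, Add(-3, 0), Add(-3, Mul(2, Add(-3, 0)))))) = Add(Mul(Add(-2, 18), -3), Mul(-1, Mul(2, -3, Add(-3, Mul(2, -3))))) = Add(Mul(16, -3), Mul(-1, Mul(2, -3, Add(-3, -6)))) = Add(-48, Mul(-1, Mul(2, -3, -9))) = Add(-48, Mul(-1, 54)) = Add(-48, -54) = -102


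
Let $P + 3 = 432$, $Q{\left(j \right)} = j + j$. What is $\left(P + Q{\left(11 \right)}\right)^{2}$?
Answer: $203401$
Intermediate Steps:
$Q{\left(j \right)} = 2 j$
$P = 429$ ($P = -3 + 432 = 429$)
$\left(P + Q{\left(11 \right)}\right)^{2} = \left(429 + 2 \cdot 11\right)^{2} = \left(429 + 22\right)^{2} = 451^{2} = 203401$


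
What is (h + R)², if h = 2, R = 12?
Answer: 196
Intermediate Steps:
(h + R)² = (2 + 12)² = 14² = 196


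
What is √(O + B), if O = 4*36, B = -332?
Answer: 2*I*√47 ≈ 13.711*I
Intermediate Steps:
O = 144
√(O + B) = √(144 - 332) = √(-188) = 2*I*√47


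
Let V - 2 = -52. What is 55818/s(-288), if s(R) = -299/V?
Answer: 2790900/299 ≈ 9334.1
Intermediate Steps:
V = -50 (V = 2 - 52 = -50)
s(R) = 299/50 (s(R) = -299/(-50) = -299*(-1/50) = 299/50)
55818/s(-288) = 55818/(299/50) = 55818*(50/299) = 2790900/299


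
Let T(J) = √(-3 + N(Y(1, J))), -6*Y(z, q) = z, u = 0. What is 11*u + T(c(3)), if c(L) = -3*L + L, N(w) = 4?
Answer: 1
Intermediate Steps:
Y(z, q) = -z/6
c(L) = -2*L
T(J) = 1 (T(J) = √(-3 + 4) = √1 = 1)
11*u + T(c(3)) = 11*0 + 1 = 0 + 1 = 1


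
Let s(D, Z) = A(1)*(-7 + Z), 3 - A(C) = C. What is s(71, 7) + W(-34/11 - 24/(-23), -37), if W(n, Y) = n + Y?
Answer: -9879/253 ≈ -39.047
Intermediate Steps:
A(C) = 3 - C
W(n, Y) = Y + n
s(D, Z) = -14 + 2*Z (s(D, Z) = (3 - 1*1)*(-7 + Z) = (3 - 1)*(-7 + Z) = 2*(-7 + Z) = -14 + 2*Z)
s(71, 7) + W(-34/11 - 24/(-23), -37) = (-14 + 2*7) + (-37 + (-34/11 - 24/(-23))) = (-14 + 14) + (-37 + (-34*1/11 - 24*(-1/23))) = 0 + (-37 + (-34/11 + 24/23)) = 0 + (-37 - 518/253) = 0 - 9879/253 = -9879/253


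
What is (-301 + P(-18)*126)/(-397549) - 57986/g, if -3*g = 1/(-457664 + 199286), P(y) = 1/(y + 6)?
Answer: -35737206296751529/795098 ≈ -4.4947e+10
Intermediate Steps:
P(y) = 1/(6 + y)
g = 1/775134 (g = -1/(3*(-457664 + 199286)) = -⅓/(-258378) = -⅓*(-1/258378) = 1/775134 ≈ 1.2901e-6)
(-301 + P(-18)*126)/(-397549) - 57986/g = (-301 + 126/(6 - 18))/(-397549) - 57986/1/775134 = (-301 + 126/(-12))*(-1/397549) - 57986*775134 = (-301 - 1/12*126)*(-1/397549) - 44946920124 = (-301 - 21/2)*(-1/397549) - 44946920124 = -623/2*(-1/397549) - 44946920124 = 623/795098 - 44946920124 = -35737206296751529/795098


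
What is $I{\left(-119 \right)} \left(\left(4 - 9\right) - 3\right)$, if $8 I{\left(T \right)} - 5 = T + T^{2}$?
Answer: $-14047$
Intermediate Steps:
$I{\left(T \right)} = \frac{5}{8} + \frac{T}{8} + \frac{T^{2}}{8}$ ($I{\left(T \right)} = \frac{5}{8} + \frac{T + T^{2}}{8} = \frac{5}{8} + \left(\frac{T}{8} + \frac{T^{2}}{8}\right) = \frac{5}{8} + \frac{T}{8} + \frac{T^{2}}{8}$)
$I{\left(-119 \right)} \left(\left(4 - 9\right) - 3\right) = \left(\frac{5}{8} + \frac{1}{8} \left(-119\right) + \frac{\left(-119\right)^{2}}{8}\right) \left(\left(4 - 9\right) - 3\right) = \left(\frac{5}{8} - \frac{119}{8} + \frac{1}{8} \cdot 14161\right) \left(-5 - 3\right) = \left(\frac{5}{8} - \frac{119}{8} + \frac{14161}{8}\right) \left(-8\right) = \frac{14047}{8} \left(-8\right) = -14047$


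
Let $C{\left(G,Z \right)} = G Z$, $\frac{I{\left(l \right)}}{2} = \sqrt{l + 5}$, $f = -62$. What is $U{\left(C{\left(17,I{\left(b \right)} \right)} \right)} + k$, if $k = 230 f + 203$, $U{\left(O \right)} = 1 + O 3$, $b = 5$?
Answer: $-14056 + 102 \sqrt{10} \approx -13733.0$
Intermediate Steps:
$I{\left(l \right)} = 2 \sqrt{5 + l}$ ($I{\left(l \right)} = 2 \sqrt{l + 5} = 2 \sqrt{5 + l}$)
$U{\left(O \right)} = 1 + 3 O$
$k = -14057$ ($k = 230 \left(-62\right) + 203 = -14260 + 203 = -14057$)
$U{\left(C{\left(17,I{\left(b \right)} \right)} \right)} + k = \left(1 + 3 \cdot 17 \cdot 2 \sqrt{5 + 5}\right) - 14057 = \left(1 + 3 \cdot 17 \cdot 2 \sqrt{10}\right) - 14057 = \left(1 + 3 \cdot 34 \sqrt{10}\right) - 14057 = \left(1 + 102 \sqrt{10}\right) - 14057 = -14056 + 102 \sqrt{10}$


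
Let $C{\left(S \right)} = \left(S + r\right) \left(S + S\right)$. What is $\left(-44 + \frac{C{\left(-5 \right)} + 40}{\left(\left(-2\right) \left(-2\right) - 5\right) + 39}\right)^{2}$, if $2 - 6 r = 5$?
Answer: $\frac{6889}{4} \approx 1722.3$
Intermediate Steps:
$r = - \frac{1}{2}$ ($r = \frac{1}{3} - \frac{5}{6} = - \frac{1}{2} \approx -0.5$)
$C{\left(S \right)} = 2 S \left(- \frac{1}{2} + S\right)$ ($C{\left(S \right)} = \left(S - \frac{1}{2}\right) \left(S + S\right) = \left(- \frac{1}{2} + S\right) 2 S = 2 S \left(- \frac{1}{2} + S\right)$)
$\left(-44 + \frac{C{\left(-5 \right)} + 40}{\left(\left(-2\right) \left(-2\right) - 5\right) + 39}\right)^{2} = \left(-44 + \frac{- 5 \left(-1 + 2 \left(-5\right)\right) + 40}{\left(\left(-2\right) \left(-2\right) - 5\right) + 39}\right)^{2} = \left(-44 + \frac{- 5 \left(-1 - 10\right) + 40}{\left(4 - 5\right) + 39}\right)^{2} = \left(-44 + \frac{\left(-5\right) \left(-11\right) + 40}{-1 + 39}\right)^{2} = \left(-44 + \frac{55 + 40}{38}\right)^{2} = \left(-44 + 95 \cdot \frac{1}{38}\right)^{2} = \left(-44 + \frac{5}{2}\right)^{2} = \left(- \frac{83}{2}\right)^{2} = \frac{6889}{4}$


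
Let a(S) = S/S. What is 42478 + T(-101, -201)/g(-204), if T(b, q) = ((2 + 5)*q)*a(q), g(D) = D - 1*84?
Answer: 4078357/96 ≈ 42483.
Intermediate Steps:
a(S) = 1
g(D) = -84 + D (g(D) = D - 84 = -84 + D)
T(b, q) = 7*q (T(b, q) = ((2 + 5)*q)*1 = (7*q)*1 = 7*q)
42478 + T(-101, -201)/g(-204) = 42478 + (7*(-201))/(-84 - 204) = 42478 - 1407/(-288) = 42478 - 1407*(-1/288) = 42478 + 469/96 = 4078357/96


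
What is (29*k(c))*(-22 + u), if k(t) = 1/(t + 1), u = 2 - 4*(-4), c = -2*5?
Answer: 116/9 ≈ 12.889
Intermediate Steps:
c = -10
u = 18 (u = 2 + 16 = 18)
k(t) = 1/(1 + t)
(29*k(c))*(-22 + u) = (29/(1 - 10))*(-22 + 18) = (29/(-9))*(-4) = (29*(-⅑))*(-4) = -29/9*(-4) = 116/9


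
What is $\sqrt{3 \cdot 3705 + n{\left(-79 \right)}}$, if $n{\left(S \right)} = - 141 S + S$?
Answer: $5 \sqrt{887} \approx 148.91$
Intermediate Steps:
$n{\left(S \right)} = - 140 S$
$\sqrt{3 \cdot 3705 + n{\left(-79 \right)}} = \sqrt{3 \cdot 3705 - -11060} = \sqrt{11115 + 11060} = \sqrt{22175} = 5 \sqrt{887}$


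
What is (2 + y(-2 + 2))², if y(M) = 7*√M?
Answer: 4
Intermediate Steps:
(2 + y(-2 + 2))² = (2 + 7*√(-2 + 2))² = (2 + 7*√0)² = (2 + 7*0)² = (2 + 0)² = 2² = 4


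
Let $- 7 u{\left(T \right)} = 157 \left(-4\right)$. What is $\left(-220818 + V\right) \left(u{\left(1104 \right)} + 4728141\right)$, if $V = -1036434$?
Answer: $- \frac{41612042653980}{7} \approx -5.9446 \cdot 10^{12}$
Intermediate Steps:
$u{\left(T \right)} = \frac{628}{7}$ ($u{\left(T \right)} = - \frac{157 \left(-4\right)}{7} = \left(- \frac{1}{7}\right) \left(-628\right) = \frac{628}{7}$)
$\left(-220818 + V\right) \left(u{\left(1104 \right)} + 4728141\right) = \left(-220818 - 1036434\right) \left(\frac{628}{7} + 4728141\right) = \left(-1257252\right) \frac{33097615}{7} = - \frac{41612042653980}{7}$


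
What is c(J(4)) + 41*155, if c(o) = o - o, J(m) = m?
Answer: 6355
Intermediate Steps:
c(o) = 0
c(J(4)) + 41*155 = 0 + 41*155 = 0 + 6355 = 6355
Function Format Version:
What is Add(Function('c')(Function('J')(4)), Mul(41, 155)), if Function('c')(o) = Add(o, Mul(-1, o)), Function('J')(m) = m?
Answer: 6355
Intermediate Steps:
Function('c')(o) = 0
Add(Function('c')(Function('J')(4)), Mul(41, 155)) = Add(0, Mul(41, 155)) = Add(0, 6355) = 6355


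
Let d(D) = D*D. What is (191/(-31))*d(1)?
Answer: -191/31 ≈ -6.1613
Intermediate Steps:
d(D) = D²
(191/(-31))*d(1) = (191/(-31))*1² = (191*(-1/31))*1 = -191/31*1 = -191/31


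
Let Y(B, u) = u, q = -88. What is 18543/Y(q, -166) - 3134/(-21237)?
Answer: -393277447/3525342 ≈ -111.56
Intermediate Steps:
18543/Y(q, -166) - 3134/(-21237) = 18543/(-166) - 3134/(-21237) = 18543*(-1/166) - 3134*(-1/21237) = -18543/166 + 3134/21237 = -393277447/3525342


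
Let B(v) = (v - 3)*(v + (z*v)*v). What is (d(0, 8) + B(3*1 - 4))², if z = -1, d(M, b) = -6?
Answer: 4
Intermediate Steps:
B(v) = (-3 + v)*(v - v²) (B(v) = (v - 3)*(v + (-v)*v) = (-3 + v)*(v - v²))
(d(0, 8) + B(3*1 - 4))² = (-6 + (3*1 - 4)*(-3 - (3*1 - 4)² + 4*(3*1 - 4)))² = (-6 + (3 - 4)*(-3 - (3 - 4)² + 4*(3 - 4)))² = (-6 - (-3 - 1*(-1)² + 4*(-1)))² = (-6 - (-3 - 1*1 - 4))² = (-6 - (-3 - 1 - 4))² = (-6 - 1*(-8))² = (-6 + 8)² = 2² = 4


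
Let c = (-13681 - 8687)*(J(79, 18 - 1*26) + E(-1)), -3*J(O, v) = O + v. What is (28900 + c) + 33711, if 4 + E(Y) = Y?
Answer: 703827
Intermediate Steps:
E(Y) = -4 + Y
J(O, v) = -O/3 - v/3 (J(O, v) = -(O + v)/3 = -O/3 - v/3)
c = 641216 (c = (-13681 - 8687)*((-⅓*79 - (18 - 1*26)/3) + (-4 - 1)) = -22368*((-79/3 - (18 - 26)/3) - 5) = -22368*((-79/3 - ⅓*(-8)) - 5) = -22368*((-79/3 + 8/3) - 5) = -22368*(-71/3 - 5) = -22368*(-86/3) = 641216)
(28900 + c) + 33711 = (28900 + 641216) + 33711 = 670116 + 33711 = 703827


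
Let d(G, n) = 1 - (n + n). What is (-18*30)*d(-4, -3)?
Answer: -3780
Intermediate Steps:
d(G, n) = 1 - 2*n
(-18*30)*d(-4, -3) = (-18*30)*(1 - 2*(-3)) = -540*(1 + 6) = -540*7 = -3780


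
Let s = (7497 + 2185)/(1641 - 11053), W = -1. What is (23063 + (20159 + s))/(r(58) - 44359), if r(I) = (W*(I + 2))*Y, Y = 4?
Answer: -203397891/209882894 ≈ -0.96910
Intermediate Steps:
s = -4841/4706 (s = 9682/(-9412) = 9682*(-1/9412) = -4841/4706 ≈ -1.0287)
r(I) = -8 - 4*I (r(I) = -(I + 2)*4 = -(2 + I)*4 = (-2 - I)*4 = -8 - 4*I)
(23063 + (20159 + s))/(r(58) - 44359) = (23063 + (20159 - 4841/4706))/((-8 - 4*58) - 44359) = (23063 + 94863413/4706)/((-8 - 232) - 44359) = 203397891/(4706*(-240 - 44359)) = (203397891/4706)/(-44599) = (203397891/4706)*(-1/44599) = -203397891/209882894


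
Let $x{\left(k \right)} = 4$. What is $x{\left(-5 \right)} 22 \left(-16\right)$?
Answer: $-1408$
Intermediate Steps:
$x{\left(-5 \right)} 22 \left(-16\right) = 4 \cdot 22 \left(-16\right) = 88 \left(-16\right) = -1408$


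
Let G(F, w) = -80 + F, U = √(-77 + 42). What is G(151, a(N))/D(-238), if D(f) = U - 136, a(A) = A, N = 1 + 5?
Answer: -136/261 - I*√35/261 ≈ -0.52107 - 0.022667*I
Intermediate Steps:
U = I*√35 (U = √(-35) = I*√35 ≈ 5.9161*I)
N = 6
D(f) = -136 + I*√35 (D(f) = I*√35 - 136 = -136 + I*√35)
G(151, a(N))/D(-238) = (-80 + 151)/(-136 + I*√35) = 71/(-136 + I*√35)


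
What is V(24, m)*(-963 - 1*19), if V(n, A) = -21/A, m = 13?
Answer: 20622/13 ≈ 1586.3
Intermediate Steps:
V(24, m)*(-963 - 1*19) = (-21/13)*(-963 - 1*19) = (-21*1/13)*(-963 - 19) = -21/13*(-982) = 20622/13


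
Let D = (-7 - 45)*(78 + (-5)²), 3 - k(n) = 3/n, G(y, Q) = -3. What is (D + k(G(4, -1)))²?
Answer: 28643904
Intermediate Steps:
k(n) = 3 - 3/n
D = -5356 (D = -52*(78 + 25) = -52*103 = -5356)
(D + k(G(4, -1)))² = (-5356 + (3 - 3/(-3)))² = (-5356 + (3 - 3*(-⅓)))² = (-5356 + (3 + 1))² = (-5356 + 4)² = (-5352)² = 28643904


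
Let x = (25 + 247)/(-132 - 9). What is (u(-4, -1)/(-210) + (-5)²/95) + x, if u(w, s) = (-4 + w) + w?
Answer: -150847/93765 ≈ -1.6088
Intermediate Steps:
x = -272/141 (x = 272/(-141) = 272*(-1/141) = -272/141 ≈ -1.9291)
u(w, s) = -4 + 2*w
(u(-4, -1)/(-210) + (-5)²/95) + x = ((-4 + 2*(-4))/(-210) + (-5)²/95) - 272/141 = ((-4 - 8)*(-1/210) + 25*(1/95)) - 272/141 = (-12*(-1/210) + 5/19) - 272/141 = (2/35 + 5/19) - 272/141 = 213/665 - 272/141 = -150847/93765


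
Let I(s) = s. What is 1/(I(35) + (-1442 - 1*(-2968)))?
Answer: 1/1561 ≈ 0.00064061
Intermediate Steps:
1/(I(35) + (-1442 - 1*(-2968))) = 1/(35 + (-1442 - 1*(-2968))) = 1/(35 + (-1442 + 2968)) = 1/(35 + 1526) = 1/1561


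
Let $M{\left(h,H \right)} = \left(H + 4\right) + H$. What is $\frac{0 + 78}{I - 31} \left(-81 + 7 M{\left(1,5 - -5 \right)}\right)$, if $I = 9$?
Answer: $- \frac{3393}{11} \approx -308.45$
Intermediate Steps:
$M{\left(h,H \right)} = 4 + 2 H$ ($M{\left(h,H \right)} = \left(4 + H\right) + H = 4 + 2 H$)
$\frac{0 + 78}{I - 31} \left(-81 + 7 M{\left(1,5 - -5 \right)}\right) = \frac{0 + 78}{9 - 31} \left(-81 + 7 \left(4 + 2 \left(5 - -5\right)\right)\right) = \frac{78}{-22} \left(-81 + 7 \left(4 + 2 \left(5 + 5\right)\right)\right) = 78 \left(- \frac{1}{22}\right) \left(-81 + 7 \left(4 + 2 \cdot 10\right)\right) = - \frac{39 \left(-81 + 7 \left(4 + 20\right)\right)}{11} = - \frac{39 \left(-81 + 7 \cdot 24\right)}{11} = - \frac{39 \left(-81 + 168\right)}{11} = \left(- \frac{39}{11}\right) 87 = - \frac{3393}{11}$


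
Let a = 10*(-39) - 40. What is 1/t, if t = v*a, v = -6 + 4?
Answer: 1/860 ≈ 0.0011628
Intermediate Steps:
v = -2
a = -430 (a = -390 - 40 = -430)
t = 860 (t = -2*(-430) = 860)
1/t = 1/860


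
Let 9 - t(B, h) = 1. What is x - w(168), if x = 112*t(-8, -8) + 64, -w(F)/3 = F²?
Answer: 85632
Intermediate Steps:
t(B, h) = 8 (t(B, h) = 9 - 1*1 = 9 - 1 = 8)
w(F) = -3*F²
x = 960 (x = 112*8 + 64 = 896 + 64 = 960)
x - w(168) = 960 - (-3)*168² = 960 - (-3)*28224 = 960 - 1*(-84672) = 960 + 84672 = 85632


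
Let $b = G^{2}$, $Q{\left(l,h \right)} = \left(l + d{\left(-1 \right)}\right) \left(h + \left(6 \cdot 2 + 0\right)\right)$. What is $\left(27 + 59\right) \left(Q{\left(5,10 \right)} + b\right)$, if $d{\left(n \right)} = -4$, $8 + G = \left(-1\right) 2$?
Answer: $10492$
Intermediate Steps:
$G = -10$ ($G = -8 - 2 = -10$)
$Q{\left(l,h \right)} = \left(-4 + l\right) \left(12 + h\right)$ ($Q{\left(l,h \right)} = \left(l - 4\right) \left(h + \left(6 \cdot 2 + 0\right)\right) = \left(-4 + l\right) \left(h + \left(12 + 0\right)\right) = \left(-4 + l\right) \left(h + 12\right) = \left(-4 + l\right) \left(12 + h\right)$)
$b = 100$ ($b = \left(-10\right)^{2} = 100$)
$\left(27 + 59\right) \left(Q{\left(5,10 \right)} + b\right) = \left(27 + 59\right) \left(\left(-48 - 40 + 12 \cdot 5 + 10 \cdot 5\right) + 100\right) = 86 \left(\left(-48 - 40 + 60 + 50\right) + 100\right) = 86 \left(22 + 100\right) = 86 \cdot 122 = 10492$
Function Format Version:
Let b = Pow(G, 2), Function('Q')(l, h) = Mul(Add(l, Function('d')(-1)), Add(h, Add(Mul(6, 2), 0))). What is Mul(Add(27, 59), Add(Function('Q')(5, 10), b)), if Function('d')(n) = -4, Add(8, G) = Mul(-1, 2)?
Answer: 10492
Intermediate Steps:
G = -10 (G = Add(-8, Mul(-1, 2)) = Add(-8, -2) = -10)
Function('Q')(l, h) = Mul(Add(-4, l), Add(12, h)) (Function('Q')(l, h) = Mul(Add(l, -4), Add(h, Add(Mul(6, 2), 0))) = Mul(Add(-4, l), Add(h, Add(12, 0))) = Mul(Add(-4, l), Add(h, 12)) = Mul(Add(-4, l), Add(12, h)))
b = 100 (b = Pow(-10, 2) = 100)
Mul(Add(27, 59), Add(Function('Q')(5, 10), b)) = Mul(Add(27, 59), Add(Add(-48, Mul(-4, 10), Mul(12, 5), Mul(10, 5)), 100)) = Mul(86, Add(Add(-48, -40, 60, 50), 100)) = Mul(86, Add(22, 100)) = Mul(86, 122) = 10492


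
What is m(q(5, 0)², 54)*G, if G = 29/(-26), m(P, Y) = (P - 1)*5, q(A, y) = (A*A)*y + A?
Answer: -1740/13 ≈ -133.85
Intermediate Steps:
q(A, y) = A + y*A² (q(A, y) = A²*y + A = y*A² + A = A + y*A²)
m(P, Y) = -5 + 5*P (m(P, Y) = (-1 + P)*5 = -5 + 5*P)
G = -29/26 (G = 29*(-1/26) = -29/26 ≈ -1.1154)
m(q(5, 0)², 54)*G = (-5 + 5*(5*(1 + 5*0))²)*(-29/26) = (-5 + 5*(5*(1 + 0))²)*(-29/26) = (-5 + 5*(5*1)²)*(-29/26) = (-5 + 5*5²)*(-29/26) = (-5 + 5*25)*(-29/26) = (-5 + 125)*(-29/26) = 120*(-29/26) = -1740/13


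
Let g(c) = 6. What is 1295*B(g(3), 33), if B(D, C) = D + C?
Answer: 50505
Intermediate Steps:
B(D, C) = C + D
1295*B(g(3), 33) = 1295*(33 + 6) = 1295*39 = 50505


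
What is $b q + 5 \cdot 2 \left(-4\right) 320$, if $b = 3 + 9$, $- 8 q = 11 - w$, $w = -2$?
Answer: $- \frac{25639}{2} \approx -12820.0$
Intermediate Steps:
$q = - \frac{13}{8}$ ($q = - \frac{11 - -2}{8} = - \frac{11 + 2}{8} = \left(- \frac{1}{8}\right) 13 = - \frac{13}{8} \approx -1.625$)
$b = 12$
$b q + 5 \cdot 2 \left(-4\right) 320 = 12 \left(- \frac{13}{8}\right) + 5 \cdot 2 \left(-4\right) 320 = - \frac{39}{2} + 10 \left(-4\right) 320 = - \frac{39}{2} - 12800 = - \frac{25639}{2}$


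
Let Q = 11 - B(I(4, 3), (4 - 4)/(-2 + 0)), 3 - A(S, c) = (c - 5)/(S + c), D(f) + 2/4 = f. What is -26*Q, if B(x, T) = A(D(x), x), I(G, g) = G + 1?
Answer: -208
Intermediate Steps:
I(G, g) = 1 + G
D(f) = -½ + f
A(S, c) = 3 - (-5 + c)/(S + c) (A(S, c) = 3 - (c - 5)/(S + c) = 3 - (-5 + c)/(S + c))
B(x, T) = (7/2 + 5*x)/(-½ + 2*x) (B(x, T) = (5 + 2*x + 3*(-½ + x))/((-½ + x) + x) = (5 + 2*x + (-3/2 + 3*x))/(-½ + 2*x) = (7/2 + 5*x)/(-½ + 2*x))
Q = 8 (Q = 11 - (7 + 10*(1 + 4))/(-1 + 4*(1 + 4)) = 11 - (7 + 10*5)/(-1 + 4*5) = 11 - (7 + 50)/(-1 + 20) = 11 - 57/19 = 11 - 1*3 = 11 - 3 = 8)
-26*Q = -26*8 = -208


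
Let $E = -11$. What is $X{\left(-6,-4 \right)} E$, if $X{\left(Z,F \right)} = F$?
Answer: $44$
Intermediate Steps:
$X{\left(-6,-4 \right)} E = \left(-4\right) \left(-11\right) = 44$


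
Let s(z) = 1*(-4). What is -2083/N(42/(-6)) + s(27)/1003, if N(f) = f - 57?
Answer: 2088993/64192 ≈ 32.543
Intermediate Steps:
s(z) = -4
N(f) = -57 + f
-2083/N(42/(-6)) + s(27)/1003 = -2083/(-57 + 42/(-6)) - 4/1003 = -2083/(-57 + 42*(-⅙)) - 4*1/1003 = -2083/(-57 - 7) - 4/1003 = -2083/(-64) - 4/1003 = -2083*(-1/64) - 4/1003 = 2083/64 - 4/1003 = 2088993/64192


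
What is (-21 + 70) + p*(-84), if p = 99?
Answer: -8267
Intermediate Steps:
(-21 + 70) + p*(-84) = (-21 + 70) + 99*(-84) = 49 - 8316 = -8267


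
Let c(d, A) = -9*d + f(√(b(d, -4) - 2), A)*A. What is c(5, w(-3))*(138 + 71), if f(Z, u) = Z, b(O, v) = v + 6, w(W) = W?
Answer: -9405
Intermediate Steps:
b(O, v) = 6 + v
c(d, A) = -9*d (c(d, A) = -9*d + √((6 - 4) - 2)*A = -9*d + √(2 - 2)*A = -9*d + √0*A = -9*d + 0*A = -9*d + 0 = -9*d)
c(5, w(-3))*(138 + 71) = (-9*5)*(138 + 71) = -45*209 = -9405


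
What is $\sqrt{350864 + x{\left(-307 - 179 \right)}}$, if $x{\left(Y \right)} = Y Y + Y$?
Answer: $\sqrt{586574} \approx 765.88$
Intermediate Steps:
$x{\left(Y \right)} = Y + Y^{2}$ ($x{\left(Y \right)} = Y^{2} + Y = Y + Y^{2}$)
$\sqrt{350864 + x{\left(-307 - 179 \right)}} = \sqrt{350864 + \left(-307 - 179\right) \left(1 - 486\right)} = \sqrt{350864 - 486 \left(1 - 486\right)} = \sqrt{350864 - -235710} = \sqrt{350864 + 235710} = \sqrt{586574}$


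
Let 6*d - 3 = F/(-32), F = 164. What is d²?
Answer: 289/2304 ≈ 0.12543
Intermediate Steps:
d = -17/48 (d = ½ + (164/(-32))/6 = ½ + (164*(-1/32))/6 = ½ + (⅙)*(-41/8) = ½ - 41/48 = -17/48 ≈ -0.35417)
d² = (-17/48)² = 289/2304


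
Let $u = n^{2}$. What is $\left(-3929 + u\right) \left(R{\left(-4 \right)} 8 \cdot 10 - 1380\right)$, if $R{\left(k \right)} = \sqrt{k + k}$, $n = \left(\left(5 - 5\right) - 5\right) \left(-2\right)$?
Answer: $5284020 - 612640 i \sqrt{2} \approx 5.284 \cdot 10^{6} - 8.664 \cdot 10^{5} i$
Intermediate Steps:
$n = 10$ ($n = \left(0 - 5\right) \left(-2\right) = \left(-5\right) \left(-2\right) = 10$)
$R{\left(k \right)} = \sqrt{2} \sqrt{k}$ ($R{\left(k \right)} = \sqrt{2 k} = \sqrt{2} \sqrt{k}$)
$u = 100$ ($u = 10^{2} = 100$)
$\left(-3929 + u\right) \left(R{\left(-4 \right)} 8 \cdot 10 - 1380\right) = \left(-3929 + 100\right) \left(\sqrt{2} \sqrt{-4} \cdot 8 \cdot 10 - 1380\right) = - 3829 \left(\sqrt{2} \cdot 2 i 8 \cdot 10 - 1380\right) = - 3829 \left(2 i \sqrt{2} \cdot 8 \cdot 10 - 1380\right) = - 3829 \left(16 i \sqrt{2} \cdot 10 - 1380\right) = - 3829 \left(160 i \sqrt{2} - 1380\right) = - 3829 \left(-1380 + 160 i \sqrt{2}\right) = 5284020 - 612640 i \sqrt{2}$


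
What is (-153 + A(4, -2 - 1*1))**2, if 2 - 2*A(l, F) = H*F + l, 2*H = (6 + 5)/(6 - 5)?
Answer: 339889/16 ≈ 21243.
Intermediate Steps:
H = 11/2 (H = ((6 + 5)/(6 - 5))/2 = (11/1)/2 = (11*1)/2 = (1/2)*11 = 11/2 ≈ 5.5000)
A(l, F) = 1 - 11*F/4 - l/2 (A(l, F) = 1 - (11*F/2 + l)/2 = 1 - (l + 11*F/2)/2 = 1 + (-11*F/4 - l/2) = 1 - 11*F/4 - l/2)
(-153 + A(4, -2 - 1*1))**2 = (-153 + (1 - 11*(-2 - 1*1)/4 - 1/2*4))**2 = (-153 + (1 - 11*(-2 - 1)/4 - 2))**2 = (-153 + (1 - 11/4*(-3) - 2))**2 = (-153 + (1 + 33/4 - 2))**2 = (-153 + 29/4)**2 = (-583/4)**2 = 339889/16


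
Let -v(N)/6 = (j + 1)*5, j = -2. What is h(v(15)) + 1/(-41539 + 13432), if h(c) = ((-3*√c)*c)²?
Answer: 6830000999/28107 ≈ 2.4300e+5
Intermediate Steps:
v(N) = 30 (v(N) = -6*(-2 + 1)*5 = -(-6)*5 = -6*(-5) = 30)
h(c) = 9*c³ (h(c) = (-3*c^(3/2))² = 9*c³)
h(v(15)) + 1/(-41539 + 13432) = 9*30³ + 1/(-41539 + 13432) = 9*27000 + 1/(-28107) = 243000 - 1/28107 = 6830000999/28107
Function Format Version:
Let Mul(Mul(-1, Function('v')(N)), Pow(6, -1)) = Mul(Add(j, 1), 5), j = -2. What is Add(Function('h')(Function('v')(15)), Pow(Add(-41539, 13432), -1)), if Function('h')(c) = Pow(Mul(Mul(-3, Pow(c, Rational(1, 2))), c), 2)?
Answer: Rational(6830000999, 28107) ≈ 2.4300e+5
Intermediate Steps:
Function('v')(N) = 30 (Function('v')(N) = Mul(-6, Mul(Add(-2, 1), 5)) = Mul(-6, Mul(-1, 5)) = Mul(-6, -5) = 30)
Function('h')(c) = Mul(9, Pow(c, 3)) (Function('h')(c) = Pow(Mul(-3, Pow(c, Rational(3, 2))), 2) = Mul(9, Pow(c, 3)))
Add(Function('h')(Function('v')(15)), Pow(Add(-41539, 13432), -1)) = Add(Mul(9, Pow(30, 3)), Pow(Add(-41539, 13432), -1)) = Add(Mul(9, 27000), Pow(-28107, -1)) = Add(243000, Rational(-1, 28107)) = Rational(6830000999, 28107)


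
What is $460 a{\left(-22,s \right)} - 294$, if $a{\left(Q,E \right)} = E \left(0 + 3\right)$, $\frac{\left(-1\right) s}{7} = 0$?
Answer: $-294$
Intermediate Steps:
$s = 0$ ($s = \left(-7\right) 0 = 0$)
$a{\left(Q,E \right)} = 3 E$ ($a{\left(Q,E \right)} = E 3 = 3 E$)
$460 a{\left(-22,s \right)} - 294 = 460 \cdot 3 \cdot 0 - 294 = 460 \cdot 0 - 294 = 0 - 294 = -294$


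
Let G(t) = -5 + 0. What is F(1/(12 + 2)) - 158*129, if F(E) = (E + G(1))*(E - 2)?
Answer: -3993009/196 ≈ -20373.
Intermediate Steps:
G(t) = -5
F(E) = (-5 + E)*(-2 + E) (F(E) = (E - 5)*(E - 2) = (-5 + E)*(-2 + E))
F(1/(12 + 2)) - 158*129 = (10 + (1/(12 + 2))² - 7/(12 + 2)) - 158*129 = (10 + (1/14)² - 7/14) - 20382 = (10 + (1/14)² - 7*1/14) - 20382 = (10 + 1/196 - ½) - 20382 = 1863/196 - 20382 = -3993009/196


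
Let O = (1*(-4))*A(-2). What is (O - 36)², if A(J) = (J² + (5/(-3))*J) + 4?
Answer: 59536/9 ≈ 6615.1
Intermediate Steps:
A(J) = 4 + J² - 5*J/3 (A(J) = (J² + (5*(-⅓))*J) + 4 = (J² - 5*J/3) + 4 = 4 + J² - 5*J/3)
O = -136/3 (O = (1*(-4))*(4 + (-2)² - 5/3*(-2)) = -4*(4 + 4 + 10/3) = -4*34/3 = -136/3 ≈ -45.333)
(O - 36)² = (-136/3 - 36)² = (-244/3)² = 59536/9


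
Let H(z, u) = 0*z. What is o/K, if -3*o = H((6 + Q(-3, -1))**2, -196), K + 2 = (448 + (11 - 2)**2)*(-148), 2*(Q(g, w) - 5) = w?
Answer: 0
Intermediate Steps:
Q(g, w) = 5 + w/2
H(z, u) = 0
K = -78294 (K = -2 + (448 + (11 - 2)**2)*(-148) = -2 + (448 + 9**2)*(-148) = -2 + (448 + 81)*(-148) = -2 + 529*(-148) = -2 - 78292 = -78294)
o = 0 (o = -1/3*0 = 0)
o/K = 0/(-78294) = 0*(-1/78294) = 0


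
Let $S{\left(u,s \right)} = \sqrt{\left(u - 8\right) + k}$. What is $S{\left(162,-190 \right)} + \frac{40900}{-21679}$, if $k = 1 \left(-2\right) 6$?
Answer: $- \frac{40900}{21679} + \sqrt{142} \approx 10.03$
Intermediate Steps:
$k = -12$ ($k = \left(-2\right) 6 = -12$)
$S{\left(u,s \right)} = \sqrt{-20 + u}$ ($S{\left(u,s \right)} = \sqrt{\left(u - 8\right) - 12} = \sqrt{\left(-8 + u\right) - 12} = \sqrt{-20 + u}$)
$S{\left(162,-190 \right)} + \frac{40900}{-21679} = \sqrt{-20 + 162} + \frac{40900}{-21679} = \sqrt{142} + 40900 \left(- \frac{1}{21679}\right) = \sqrt{142} - \frac{40900}{21679} = - \frac{40900}{21679} + \sqrt{142}$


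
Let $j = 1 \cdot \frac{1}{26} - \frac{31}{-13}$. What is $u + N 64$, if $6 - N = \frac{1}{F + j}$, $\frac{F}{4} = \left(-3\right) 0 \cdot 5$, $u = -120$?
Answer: $\frac{14968}{63} \approx 237.59$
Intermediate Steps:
$F = 0$ ($F = 4 \left(-3\right) 0 \cdot 5 = 4 \cdot 0 \cdot 5 = 4 \cdot 0 = 0$)
$j = \frac{63}{26}$ ($j = 1 \cdot \frac{1}{26} - - \frac{31}{13} = \frac{1}{26} + \frac{31}{13} = \frac{63}{26} \approx 2.4231$)
$N = \frac{352}{63}$ ($N = 6 - \frac{1}{0 + \frac{63}{26}} = 6 - \frac{1}{\frac{63}{26}} = 6 - \frac{26}{63} = \frac{352}{63} \approx 5.5873$)
$u + N 64 = -120 + \frac{352}{63} \cdot 64 = -120 + \frac{22528}{63} = \frac{14968}{63}$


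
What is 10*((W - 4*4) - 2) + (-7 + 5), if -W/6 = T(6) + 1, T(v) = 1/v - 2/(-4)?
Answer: -282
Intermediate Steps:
T(v) = ½ + 1/v (T(v) = 1/v - 2*(-¼) = 1/v + ½ = ½ + 1/v)
W = -10 (W = -6*((½)*(2 + 6)/6 + 1) = -6*((½)*(⅙)*8 + 1) = -6*(⅔ + 1) = -6*5/3 = -10)
10*((W - 4*4) - 2) + (-7 + 5) = 10*((-10 - 4*4) - 2) + (-7 + 5) = 10*((-10 - 16) - 2) - 2 = 10*(-26 - 2) - 2 = 10*(-28) - 2 = -280 - 2 = -282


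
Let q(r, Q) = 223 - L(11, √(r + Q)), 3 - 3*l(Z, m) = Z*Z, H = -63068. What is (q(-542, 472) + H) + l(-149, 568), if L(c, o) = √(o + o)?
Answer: -210733/3 - 2^(¾)*35^(¼)*√I ≈ -70247.0 - 2.8925*I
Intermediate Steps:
L(c, o) = √2*√o (L(c, o) = √(2*o) = √2*√o)
l(Z, m) = 1 - Z²/3 (l(Z, m) = 1 - Z*Z/3 = 1 - Z²/3)
q(r, Q) = 223 - √2*(Q + r)^(¼) (q(r, Q) = 223 - √2*√(√(r + Q)) = 223 - √2*√(√(Q + r)) = 223 - √2*(Q + r)^(¼))
(q(-542, 472) + H) + l(-149, 568) = ((223 - √2*(472 - 542)^(¼)) - 63068) + (1 - ⅓*(-149)²) = ((223 - √2*(-70)^(¼)) - 63068) + (1 - ⅓*22201) = ((223 - (-35)^(¼)*2^(¾)) - 63068) + (1 - 22201/3) = (-62845 - (-35)^(¼)*2^(¾)) - 22198/3 = -210733/3 - (-35)^(¼)*2^(¾)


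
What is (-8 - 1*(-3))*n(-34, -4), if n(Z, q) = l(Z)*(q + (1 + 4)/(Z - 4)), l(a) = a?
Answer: -13345/19 ≈ -702.37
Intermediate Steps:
n(Z, q) = Z*(q + 5/(-4 + Z)) (n(Z, q) = Z*(q + (1 + 4)/(Z - 4)) = Z*(q + 5/(-4 + Z)))
(-8 - 1*(-3))*n(-34, -4) = (-8 - 1*(-3))*(-34*(5 - 4*(-4) - 34*(-4))/(-4 - 34)) = (-8 + 3)*(-34*(5 + 16 + 136)/(-38)) = -(-170)*(-1)*157/38 = -5*2669/19 = -13345/19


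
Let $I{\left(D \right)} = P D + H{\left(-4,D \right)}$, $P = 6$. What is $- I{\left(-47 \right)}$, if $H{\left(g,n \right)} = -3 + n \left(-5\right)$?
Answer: $50$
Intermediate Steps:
$H{\left(g,n \right)} = -3 - 5 n$
$I{\left(D \right)} = -3 + D$ ($I{\left(D \right)} = 6 D - \left(3 + 5 D\right) = -3 + D$)
$- I{\left(-47 \right)} = - (-3 - 47) = \left(-1\right) \left(-50\right) = 50$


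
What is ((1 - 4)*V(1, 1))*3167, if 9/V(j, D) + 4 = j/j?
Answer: 28503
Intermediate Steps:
V(j, D) = -3 (V(j, D) = 9/(-4 + j/j) = 9/(-4 + 1) = 9/(-3) = 9*(-1/3) = -3)
((1 - 4)*V(1, 1))*3167 = ((1 - 4)*(-3))*3167 = -3*(-3)*3167 = 9*3167 = 28503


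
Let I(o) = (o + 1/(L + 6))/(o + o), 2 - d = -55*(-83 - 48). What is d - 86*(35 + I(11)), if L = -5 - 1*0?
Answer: -112859/11 ≈ -10260.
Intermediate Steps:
L = -5 (L = -5 + 0 = -5)
d = -7203 (d = 2 - (-55)*(-83 - 48) = 2 - (-55)*(-131) = 2 - 1*7205 = 2 - 7205 = -7203)
I(o) = (1 + o)/(2*o) (I(o) = (o + 1/(-5 + 6))/(o + o) = (o + 1/1)/((2*o)) = (o + 1)*(1/(2*o)) = (1 + o)*(1/(2*o)) = (1 + o)/(2*o))
d - 86*(35 + I(11)) = -7203 - 86*(35 + (½)*(1 + 11)/11) = -7203 - 86*(35 + (½)*(1/11)*12) = -7203 - 86*(35 + 6/11) = -7203 - 86*391/11 = -7203 - 1*33626/11 = -7203 - 33626/11 = -112859/11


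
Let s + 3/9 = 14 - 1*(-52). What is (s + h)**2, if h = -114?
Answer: 21025/9 ≈ 2336.1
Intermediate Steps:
s = 197/3 (s = -1/3 + (14 - 1*(-52)) = -1/3 + (14 + 52) = -1/3 + 66 = 197/3 ≈ 65.667)
(s + h)**2 = (197/3 - 114)**2 = (-145/3)**2 = 21025/9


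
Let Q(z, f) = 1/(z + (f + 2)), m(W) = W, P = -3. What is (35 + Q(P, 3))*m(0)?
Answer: 0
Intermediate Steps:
Q(z, f) = 1/(2 + f + z) (Q(z, f) = 1/(z + (2 + f)) = 1/(2 + f + z))
(35 + Q(P, 3))*m(0) = (35 + 1/(2 + 3 - 3))*0 = (35 + 1/2)*0 = (71/2)*0 = 0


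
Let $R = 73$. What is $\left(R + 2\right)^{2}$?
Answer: $5625$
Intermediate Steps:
$\left(R + 2\right)^{2} = \left(73 + 2\right)^{2} = 75^{2} = 5625$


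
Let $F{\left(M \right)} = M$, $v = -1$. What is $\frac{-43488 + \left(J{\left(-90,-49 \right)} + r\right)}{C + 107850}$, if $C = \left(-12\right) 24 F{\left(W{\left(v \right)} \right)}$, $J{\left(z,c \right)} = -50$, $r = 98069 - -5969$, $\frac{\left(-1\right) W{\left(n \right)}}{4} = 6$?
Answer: $\frac{30250}{57381} \approx 0.52718$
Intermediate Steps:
$W{\left(n \right)} = -24$ ($W{\left(n \right)} = \left(-4\right) 6 = -24$)
$r = 104038$ ($r = 98069 + 5969 = 104038$)
$C = 6912$ ($C = \left(-12\right) 24 \left(-24\right) = \left(-288\right) \left(-24\right) = 6912$)
$\frac{-43488 + \left(J{\left(-90,-49 \right)} + r\right)}{C + 107850} = \frac{-43488 + \left(-50 + 104038\right)}{6912 + 107850} = \frac{-43488 + 103988}{114762} = 60500 \cdot \frac{1}{114762} = \frac{30250}{57381}$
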